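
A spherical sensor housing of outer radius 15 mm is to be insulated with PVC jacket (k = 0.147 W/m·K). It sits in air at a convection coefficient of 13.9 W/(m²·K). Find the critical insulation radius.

r_cr ≈ 21.2 mm

For a sphere r_cr = 2k/h = 2×0.147/13.9
r_cr = 21.2 mm; since the bare radius (15 mm) is below r_cr, adding a thin layer of insulation will *increase* heat loss.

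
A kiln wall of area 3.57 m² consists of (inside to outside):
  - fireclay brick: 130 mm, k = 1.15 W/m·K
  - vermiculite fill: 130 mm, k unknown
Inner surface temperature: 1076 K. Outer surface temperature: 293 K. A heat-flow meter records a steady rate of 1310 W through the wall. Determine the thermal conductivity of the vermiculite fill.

Using the resistance-network approach (series):
R_fireclay brick = L/(kA) = 0.13/(1.15×3.57) = 0.03166 K/W
Sum of known resistances R_other = 0.03166 K/W
Total R = ΔT/Q = 783/1310 = 0.5977 K/W
R_vermiculite fill = R_total − R_other = 0.566 K/W
k = L/(R·A) = 0.13/(0.566×3.57)

k ≈ 0.0643 W/(m·K)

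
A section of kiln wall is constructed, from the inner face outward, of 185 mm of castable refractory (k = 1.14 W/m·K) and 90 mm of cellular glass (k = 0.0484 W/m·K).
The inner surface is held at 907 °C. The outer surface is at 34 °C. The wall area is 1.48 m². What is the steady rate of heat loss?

Q ≈ 639 W

Using the resistance-network approach (series):
R_castable refractory = L/(kA) = 0.185/(1.14×1.48) = 0.1096 K/W
R_cellular glass = L/(kA) = 0.09/(0.0484×1.48) = 1.256 K/W
R_total = 1.366 K/W
Q = ΔT / R_total = 873 / 1.366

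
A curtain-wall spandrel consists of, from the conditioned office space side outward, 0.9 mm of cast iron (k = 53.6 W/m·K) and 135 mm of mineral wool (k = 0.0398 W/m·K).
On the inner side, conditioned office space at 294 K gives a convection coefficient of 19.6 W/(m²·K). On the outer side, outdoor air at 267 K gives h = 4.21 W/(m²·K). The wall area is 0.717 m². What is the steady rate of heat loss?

Q ≈ 5.26 W

Treating each layer as a thermal resistance in series:
R_inner film = 1/(h_i·A) = 1/(19.6×0.717) = 0.07116 K/W
R_cast iron = L/(kA) = 0.0009/(53.6×0.717) = 2.342×10^-5 K/W
R_mineral wool = L/(kA) = 0.135/(0.0398×0.717) = 4.731 K/W
R_outer film = 1/(h_o·A) = 1/(4.21×0.717) = 0.3313 K/W
R_total = 5.133 K/W
Q = ΔT / R_total = 27 / 5.133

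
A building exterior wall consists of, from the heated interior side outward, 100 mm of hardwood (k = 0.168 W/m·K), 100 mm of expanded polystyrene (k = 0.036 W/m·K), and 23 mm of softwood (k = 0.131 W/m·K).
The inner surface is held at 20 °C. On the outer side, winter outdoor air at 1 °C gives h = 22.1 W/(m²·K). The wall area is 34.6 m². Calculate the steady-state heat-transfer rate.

Q ≈ 183 W

Using the resistance-network approach (series):
R_hardwood = L/(kA) = 0.1/(0.168×34.6) = 0.0172 K/W
R_expanded polystyrene = L/(kA) = 0.1/(0.036×34.6) = 0.08028 K/W
R_softwood = L/(kA) = 0.023/(0.131×34.6) = 0.005074 K/W
R_outer film = 1/(h_o·A) = 1/(22.1×34.6) = 0.001308 K/W
R_total = 0.1039 K/W
Q = ΔT / R_total = 19 / 0.1039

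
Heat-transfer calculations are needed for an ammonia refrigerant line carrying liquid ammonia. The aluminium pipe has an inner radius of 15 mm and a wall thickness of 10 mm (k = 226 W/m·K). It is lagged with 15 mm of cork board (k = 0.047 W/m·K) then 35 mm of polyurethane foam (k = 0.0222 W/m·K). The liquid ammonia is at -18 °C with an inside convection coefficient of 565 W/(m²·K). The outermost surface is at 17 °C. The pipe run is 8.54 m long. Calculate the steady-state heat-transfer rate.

Treating each annulus and film as a series resistance:
R_inner film = 1/(h_i·2πr₁L) = 1/(565×2π×0.015×8.54) = 0.002199 K/W
R_aluminium pipe wall = ln(25/15)/(2π×226×8.54) = 4.212×10^-5 K/W
R_cork board = ln(40/25)/(2π×0.047×8.54) = 0.1864 K/W
R_polyurethane foam = ln(75/40)/(2π×0.0222×8.54) = 0.5277 K/W
R_total = 0.7163 K/W
Q = ΔT/R_total = 35/0.7163

Q ≈ 48.9 W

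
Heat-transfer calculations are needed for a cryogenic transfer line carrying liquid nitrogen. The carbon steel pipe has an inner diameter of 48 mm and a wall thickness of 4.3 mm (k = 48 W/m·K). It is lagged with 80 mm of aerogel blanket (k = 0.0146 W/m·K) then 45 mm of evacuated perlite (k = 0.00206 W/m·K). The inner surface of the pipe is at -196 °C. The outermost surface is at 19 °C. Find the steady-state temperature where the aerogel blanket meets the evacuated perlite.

Per-layer cylindrical resistances, series-summed:
R_carbon steel pipe wall = ln(28.3/24)/(2π×48×1) = 5.465×10^-4 K/W
R_aerogel blanket = ln(108.3/28.3)/(2π×0.0146×1) = 14.63 K/W
R_evacuated perlite = ln(153.3/108.3)/(2π×0.00206×1) = 26.85 K/W
R_total = 41.48 K/W
Q = ΔT/R_total = 215/41.48
Q = 5.18 W/m
T_interface = T_inner + Q·ΣR(inner→interface) = -196 + 5.18×14.63

T ≈ -120 °C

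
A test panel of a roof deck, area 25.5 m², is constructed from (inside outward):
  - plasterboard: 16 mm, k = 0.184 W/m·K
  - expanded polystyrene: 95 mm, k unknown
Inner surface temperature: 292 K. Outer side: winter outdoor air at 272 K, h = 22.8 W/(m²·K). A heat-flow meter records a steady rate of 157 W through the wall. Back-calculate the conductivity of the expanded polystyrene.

Using the resistance-network approach (series):
R_plasterboard = L/(kA) = 0.016/(0.184×25.5) = 0.00341 K/W
R_outer film = 1/(h_o·A) = 1/(22.8×25.5) = 0.00172 K/W
Sum of known resistances R_other = 0.00513 K/W
Total R = ΔT/Q = 20/157 = 0.1274 K/W
R_expanded polystyrene = R_total − R_other = 0.1223 K/W
k = L/(R·A) = 0.095/(0.1223×25.5)

k ≈ 0.0305 W/(m·K)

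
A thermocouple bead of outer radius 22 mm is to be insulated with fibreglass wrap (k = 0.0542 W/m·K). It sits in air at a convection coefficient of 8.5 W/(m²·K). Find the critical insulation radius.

r_cr ≈ 12.8 mm

For a sphere r_cr = 2k/h = 2×0.0542/8.5
r_cr = 12.8 mm; since the bare radius (22 mm) is above r_cr, any added insulation will reduce heat loss.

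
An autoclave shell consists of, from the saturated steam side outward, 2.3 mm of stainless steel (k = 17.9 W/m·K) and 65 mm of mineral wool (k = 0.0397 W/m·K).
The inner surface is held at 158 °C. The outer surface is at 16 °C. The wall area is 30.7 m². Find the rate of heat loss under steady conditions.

Treating each layer as a thermal resistance in series:
R_stainless steel = L/(kA) = 0.0023/(17.9×30.7) = 4.185×10^-6 K/W
R_mineral wool = L/(kA) = 0.065/(0.0397×30.7) = 0.05333 K/W
R_total = 0.05334 K/W
Q = ΔT / R_total = 142 / 0.05334

Q ≈ 2660 W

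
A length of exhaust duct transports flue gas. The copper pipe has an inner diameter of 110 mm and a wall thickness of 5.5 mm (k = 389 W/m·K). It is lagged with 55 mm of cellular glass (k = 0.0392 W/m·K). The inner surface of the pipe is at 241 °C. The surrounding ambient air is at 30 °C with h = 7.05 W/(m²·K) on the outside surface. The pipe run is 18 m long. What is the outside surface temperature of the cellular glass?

Cylindrical conduction, so R = ln(r₂/r₁)/(2πkL) per layer, in series:
R_copper pipe wall = ln(60.5/55)/(2π×389×18) = 2.166×10^-6 K/W
R_cellular glass = ln(115.5/60.5)/(2π×0.0392×18) = 0.1459 K/W
R_outer film = 1/(h_o·2πr_oL) = 1/(7.05×2π×0.1155×18) = 0.01086 K/W
R_total = 0.1567 K/W
Q = ΔT/R_total = 211/0.1567
Q = 1350 W
T_interface = T_inner − Q·ΣR(inner→interface) = 241 − 1350×0.1459

T ≈ 44.6 °C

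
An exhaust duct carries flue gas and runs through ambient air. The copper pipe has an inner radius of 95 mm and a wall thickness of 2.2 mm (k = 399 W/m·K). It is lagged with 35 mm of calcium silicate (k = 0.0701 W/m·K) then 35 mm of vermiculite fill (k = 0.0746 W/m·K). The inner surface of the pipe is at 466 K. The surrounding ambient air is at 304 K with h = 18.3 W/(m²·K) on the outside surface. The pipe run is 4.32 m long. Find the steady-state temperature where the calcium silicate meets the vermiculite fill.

T ≈ 376 K

Per-layer cylindrical resistances, series-summed:
R_copper pipe wall = ln(97.2/95)/(2π×399×4.32) = 2.114×10^-6 K/W
R_calcium silicate = ln(132.2/97.2)/(2π×0.0701×4.32) = 0.1616 K/W
R_vermiculite fill = ln(167.2/132.2)/(2π×0.0746×4.32) = 0.116 K/W
R_outer film = 1/(h_o·2πr_oL) = 1/(18.3×2π×0.1672×4.32) = 0.01204 K/W
R_total = 0.2897 K/W
Q = ΔT/R_total = 162/0.2897
Q = 559 W
T_interface = T_inner − Q·ΣR(inner→interface) = 466 − 559×0.1616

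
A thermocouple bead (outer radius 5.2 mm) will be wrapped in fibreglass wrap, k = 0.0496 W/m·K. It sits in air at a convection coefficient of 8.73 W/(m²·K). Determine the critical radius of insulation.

r_cr ≈ 11.4 mm

For a sphere r_cr = 2k/h = 2×0.0496/8.73
r_cr = 11.4 mm; since the bare radius (5.2 mm) is below r_cr, adding a thin layer of insulation will *increase* heat loss.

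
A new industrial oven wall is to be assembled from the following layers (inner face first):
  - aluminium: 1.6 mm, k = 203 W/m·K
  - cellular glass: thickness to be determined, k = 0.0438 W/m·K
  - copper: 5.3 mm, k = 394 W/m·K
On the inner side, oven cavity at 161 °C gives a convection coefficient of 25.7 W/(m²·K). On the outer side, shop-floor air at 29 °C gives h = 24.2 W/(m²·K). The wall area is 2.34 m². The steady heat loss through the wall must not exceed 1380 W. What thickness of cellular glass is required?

L ≈ 6.29 mm

Model the wall as resistances in series:
R_inner film = 1/(h_i·A) = 1/(25.7×2.34) = 0.01663 K/W
R_aluminium = L/(kA) = 0.0016/(203×2.34) = 3.368×10^-6 K/W
R_copper = L/(kA) = 0.0053/(394×2.34) = 5.749×10^-6 K/W
R_outer film = 1/(h_o·A) = 1/(24.2×2.34) = 0.01766 K/W
Sum of the known resistances R_other = 0.0343 K/W
Required total resistance R_tot = ΔT/Q_allow = 132/1380 = 0.09565 K/W
R_cellular glass = R_tot − R_other = 0.06136 K/W
L = R·k·A = 0.06136×0.0438×2.34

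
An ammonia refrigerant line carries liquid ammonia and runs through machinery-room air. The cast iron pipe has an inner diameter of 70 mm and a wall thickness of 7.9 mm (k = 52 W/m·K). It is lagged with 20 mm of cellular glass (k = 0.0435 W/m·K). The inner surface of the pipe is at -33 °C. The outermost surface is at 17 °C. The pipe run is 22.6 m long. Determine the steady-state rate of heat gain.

Q ≈ 807 W

Cylindrical conduction, so R = ln(r₂/r₁)/(2πkL) per layer, in series:
R_cast iron pipe wall = ln(42.9/35)/(2π×52×22.6) = 2.756×10^-5 K/W
R_cellular glass = ln(62.9/42.9)/(2π×0.0435×22.6) = 0.06195 K/W
R_total = 0.06198 K/W
Q = ΔT/R_total = 50/0.06198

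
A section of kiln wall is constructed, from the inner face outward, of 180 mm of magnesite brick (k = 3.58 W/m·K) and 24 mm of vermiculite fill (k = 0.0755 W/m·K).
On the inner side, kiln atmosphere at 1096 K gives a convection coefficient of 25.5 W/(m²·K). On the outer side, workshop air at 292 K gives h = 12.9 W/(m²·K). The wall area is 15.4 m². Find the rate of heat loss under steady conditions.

Q ≈ 25500 W

Thermal resistances in series:
R_inner film = 1/(h_i·A) = 1/(25.5×15.4) = 0.002546 K/W
R_magnesite brick = L/(kA) = 0.18/(3.58×15.4) = 0.003265 K/W
R_vermiculite fill = L/(kA) = 0.024/(0.0755×15.4) = 0.02064 K/W
R_outer film = 1/(h_o·A) = 1/(12.9×15.4) = 0.005034 K/W
R_total = 0.03149 K/W
Q = ΔT / R_total = 804 / 0.03149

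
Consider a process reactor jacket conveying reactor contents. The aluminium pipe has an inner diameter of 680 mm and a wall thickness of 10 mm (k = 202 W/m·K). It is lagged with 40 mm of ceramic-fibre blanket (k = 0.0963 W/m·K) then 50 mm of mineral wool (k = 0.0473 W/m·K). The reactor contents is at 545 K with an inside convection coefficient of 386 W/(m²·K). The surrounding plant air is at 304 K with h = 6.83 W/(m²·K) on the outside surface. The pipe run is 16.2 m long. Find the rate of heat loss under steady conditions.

Q ≈ 6110 W

Treating each annulus and film as a series resistance:
R_inner film = 1/(h_i·2πr₁L) = 1/(386×2π×0.34×16.2) = 7.486×10^-5 K/W
R_aluminium pipe wall = ln(350/340)/(2π×202×16.2) = 1.41×10^-6 K/W
R_ceramic-fibre blanket = ln(390/350)/(2π×0.0963×16.2) = 0.01104 K/W
R_mineral wool = ln(440/390)/(2π×0.0473×16.2) = 0.02505 K/W
R_outer film = 1/(h_o·2πr_oL) = 1/(6.83×2π×0.44×16.2) = 0.003269 K/W
R_total = 0.03944 K/W
Q = ΔT/R_total = 241/0.03944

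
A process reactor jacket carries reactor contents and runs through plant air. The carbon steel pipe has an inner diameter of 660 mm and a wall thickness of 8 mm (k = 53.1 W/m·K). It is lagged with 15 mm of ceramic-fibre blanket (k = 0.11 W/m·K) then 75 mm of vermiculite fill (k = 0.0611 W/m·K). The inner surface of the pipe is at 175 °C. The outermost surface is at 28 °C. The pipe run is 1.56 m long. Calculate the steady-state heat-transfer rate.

Radial resistances (cylindrical: R_cond = ln(r_o/r_i)/(2πkL), R_conv = 1/(h·2πrL)):
R_carbon steel pipe wall = ln(338/330)/(2π×53.1×1.56) = 4.602×10^-5 K/W
R_ceramic-fibre blanket = ln(353/338)/(2π×0.11×1.56) = 0.04027 K/W
R_vermiculite fill = ln(428/353)/(2π×0.0611×1.56) = 0.3217 K/W
R_total = 0.362 K/W
Q = ΔT/R_total = 147/0.362

Q ≈ 406 W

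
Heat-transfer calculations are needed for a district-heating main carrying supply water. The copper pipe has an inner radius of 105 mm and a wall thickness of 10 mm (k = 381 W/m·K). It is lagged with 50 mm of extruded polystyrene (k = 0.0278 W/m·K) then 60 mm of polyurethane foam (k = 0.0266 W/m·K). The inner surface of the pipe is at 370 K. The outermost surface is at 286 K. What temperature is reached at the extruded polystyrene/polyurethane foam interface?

T ≈ 326 K

For a radial system each layer contributes R = ln(r_out/r_in)/(2πkL); films add R = 1/(hA).
R_copper pipe wall = ln(115/105)/(2π×381×1) = 3.8×10^-5 K/W
R_extruded polystyrene = ln(165/115)/(2π×0.0278×1) = 2.067 K/W
R_polyurethane foam = ln(225/165)/(2π×0.0266×1) = 1.856 K/W
R_total = 3.923 K/W
Q = ΔT/R_total = 84/3.923
Q = 21.4 W/m
T_interface = T_inner − Q·ΣR(inner→interface) = 370 − 21.4×2.067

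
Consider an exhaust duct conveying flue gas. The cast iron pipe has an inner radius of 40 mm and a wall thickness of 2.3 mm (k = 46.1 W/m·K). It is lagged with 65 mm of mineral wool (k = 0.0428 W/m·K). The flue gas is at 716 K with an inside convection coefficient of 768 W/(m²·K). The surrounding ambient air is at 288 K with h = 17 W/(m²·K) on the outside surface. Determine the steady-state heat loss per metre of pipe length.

q′ ≈ 120 W/m

Treating each annulus and film as a series resistance:
R_inner film = 1/(h_i·2πr₁L) = 1/(768×2π×0.04×1) = 0.005181 K/W
R_cast iron pipe wall = ln(42.3/40)/(2π×46.1×1) = 1.93×10^-4 K/W
R_mineral wool = ln(107.3/42.3)/(2π×0.0428×1) = 3.461 K/W
R_outer film = 1/(h_o·2πr_oL) = 1/(17×2π×0.1073×1) = 0.08725 K/W
R_total = 3.554 K/W
Q = ΔT/R_total = 428/3.554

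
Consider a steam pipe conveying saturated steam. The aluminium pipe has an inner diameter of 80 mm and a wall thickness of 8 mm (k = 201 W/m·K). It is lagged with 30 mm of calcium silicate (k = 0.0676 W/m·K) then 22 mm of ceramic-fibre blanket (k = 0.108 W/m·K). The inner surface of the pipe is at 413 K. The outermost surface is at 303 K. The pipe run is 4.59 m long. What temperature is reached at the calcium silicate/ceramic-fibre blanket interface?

Per-layer cylindrical resistances, series-summed:
R_aluminium pipe wall = ln(48/40)/(2π×201×4.59) = 3.145×10^-5 K/W
R_calcium silicate = ln(78/48)/(2π×0.0676×4.59) = 0.249 K/W
R_ceramic-fibre blanket = ln(100/78)/(2π×0.108×4.59) = 0.07977 K/W
R_total = 0.3288 K/W
Q = ΔT/R_total = 110/0.3288
Q = 335 W
T_interface = T_inner − Q·ΣR(inner→interface) = 413 − 335×0.2491

T ≈ 330 K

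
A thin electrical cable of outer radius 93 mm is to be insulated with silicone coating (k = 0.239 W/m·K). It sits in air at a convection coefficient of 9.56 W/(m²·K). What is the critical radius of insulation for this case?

r_cr ≈ 25 mm

For a cylinder r_cr = k/h = 0.239/9.56
r_cr = 25 mm; since the bare radius (93 mm) is above r_cr, any added insulation will reduce heat loss.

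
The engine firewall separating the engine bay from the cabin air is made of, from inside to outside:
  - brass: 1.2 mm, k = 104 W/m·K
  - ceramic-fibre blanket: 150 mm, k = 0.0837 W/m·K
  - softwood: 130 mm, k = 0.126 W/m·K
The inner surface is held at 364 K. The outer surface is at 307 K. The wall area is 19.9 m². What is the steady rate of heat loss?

Q ≈ 402 W

Model the wall as resistances in series:
R_brass = L/(kA) = 0.0012/(104×19.9) = 5.798×10^-7 K/W
R_ceramic-fibre blanket = L/(kA) = 0.15/(0.0837×19.9) = 0.09006 K/W
R_softwood = L/(kA) = 0.13/(0.126×19.9) = 0.05185 K/W
R_total = 0.1419 K/W
Q = ΔT / R_total = 57 / 0.1419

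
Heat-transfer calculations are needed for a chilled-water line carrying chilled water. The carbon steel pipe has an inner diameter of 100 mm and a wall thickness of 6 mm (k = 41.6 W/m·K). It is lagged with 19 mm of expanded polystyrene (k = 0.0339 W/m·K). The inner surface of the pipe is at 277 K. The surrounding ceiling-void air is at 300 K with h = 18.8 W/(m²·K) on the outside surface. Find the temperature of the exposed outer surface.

T ≈ 298 K

Treating each annulus and film as a series resistance:
R_carbon steel pipe wall = ln(56/50)/(2π×41.6×1) = 4.336×10^-4 K/W
R_expanded polystyrene = ln(75/56)/(2π×0.0339×1) = 1.372 K/W
R_outer film = 1/(h_o·2πr_oL) = 1/(18.8×2π×0.075×1) = 0.1129 K/W
R_total = 1.485 K/W
Q = ΔT/R_total = 23/1.485
Q = 15.5 W/m
T_interface = T_inner + Q·ΣR(inner→interface) = 277 + 15.5×1.372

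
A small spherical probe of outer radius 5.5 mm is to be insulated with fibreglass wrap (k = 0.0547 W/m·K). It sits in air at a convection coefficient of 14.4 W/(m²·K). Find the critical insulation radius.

r_cr ≈ 7.6 mm

For a sphere r_cr = 2k/h = 2×0.0547/14.4
r_cr = 7.6 mm; since the bare radius (5.5 mm) is below r_cr, adding a thin layer of insulation will *increase* heat loss.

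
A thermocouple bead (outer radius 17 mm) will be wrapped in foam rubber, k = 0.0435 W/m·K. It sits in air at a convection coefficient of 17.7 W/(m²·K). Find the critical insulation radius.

r_cr ≈ 4.92 mm

For a sphere r_cr = 2k/h = 2×0.0435/17.7
r_cr = 4.92 mm; since the bare radius (17 mm) is above r_cr, any added insulation will reduce heat loss.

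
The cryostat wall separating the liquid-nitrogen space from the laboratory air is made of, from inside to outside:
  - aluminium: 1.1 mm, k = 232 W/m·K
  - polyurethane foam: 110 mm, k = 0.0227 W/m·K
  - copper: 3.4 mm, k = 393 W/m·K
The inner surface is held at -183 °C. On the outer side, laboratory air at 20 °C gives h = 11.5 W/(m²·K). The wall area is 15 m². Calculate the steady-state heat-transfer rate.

Q ≈ 617 W

Series thermal resistances:
R_aluminium = L/(kA) = 0.0011/(232×15) = 3.161×10^-7 K/W
R_polyurethane foam = L/(kA) = 0.11/(0.0227×15) = 0.3231 K/W
R_copper = L/(kA) = 0.0034/(393×15) = 5.768×10^-7 K/W
R_outer film = 1/(h_o·A) = 1/(11.5×15) = 0.005797 K/W
R_total = 0.3289 K/W
Q = ΔT / R_total = 203 / 0.3289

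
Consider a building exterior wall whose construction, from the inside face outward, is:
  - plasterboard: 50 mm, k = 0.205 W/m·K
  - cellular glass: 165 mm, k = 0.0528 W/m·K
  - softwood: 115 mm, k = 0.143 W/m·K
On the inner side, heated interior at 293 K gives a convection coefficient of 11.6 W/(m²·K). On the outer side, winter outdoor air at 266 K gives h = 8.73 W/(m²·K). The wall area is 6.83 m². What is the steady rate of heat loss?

Model the wall as resistances in series:
R_inner film = 1/(h_i·A) = 1/(11.6×6.83) = 0.01262 K/W
R_plasterboard = L/(kA) = 0.05/(0.205×6.83) = 0.03571 K/W
R_cellular glass = L/(kA) = 0.165/(0.0528×6.83) = 0.4575 K/W
R_softwood = L/(kA) = 0.115/(0.143×6.83) = 0.1177 K/W
R_outer film = 1/(h_o·A) = 1/(8.73×6.83) = 0.01677 K/W
R_total = 0.6404 K/W
Q = ΔT / R_total = 27 / 0.6404

Q ≈ 42.2 W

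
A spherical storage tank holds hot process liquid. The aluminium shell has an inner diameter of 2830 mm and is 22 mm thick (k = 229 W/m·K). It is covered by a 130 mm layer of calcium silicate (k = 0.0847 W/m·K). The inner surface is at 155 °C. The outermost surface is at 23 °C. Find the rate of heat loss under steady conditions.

Each spherical layer contributes R = (1/r_i − 1/r_o)/(4πk):
R_aluminium shell = (1/1.415 − 1/1.437)/(4π×229) = 3.76×10^-6 K/W
R_calcium silicate = (1/1.437 − 1/1.567)/(4π×0.0847) = 0.05424 K/W
R_total = 0.05424 K/W
Q = ΔT/R_total = 132/0.05424

Q ≈ 2430 W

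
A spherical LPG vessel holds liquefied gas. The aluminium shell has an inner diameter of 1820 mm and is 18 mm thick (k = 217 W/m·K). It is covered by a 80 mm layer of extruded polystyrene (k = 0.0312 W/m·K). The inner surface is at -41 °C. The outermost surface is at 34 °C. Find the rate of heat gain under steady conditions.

Q ≈ 344 W

Radial (spherical) resistances in series:
R_aluminium shell = (1/0.91 − 1/0.928)/(4π×217) = 7.817×10^-6 K/W
R_extruded polystyrene = (1/0.928 − 1/1.008)/(4π×0.0312) = 0.2181 K/W
R_total = 0.2181 K/W
Q = ΔT/R_total = 75/0.2181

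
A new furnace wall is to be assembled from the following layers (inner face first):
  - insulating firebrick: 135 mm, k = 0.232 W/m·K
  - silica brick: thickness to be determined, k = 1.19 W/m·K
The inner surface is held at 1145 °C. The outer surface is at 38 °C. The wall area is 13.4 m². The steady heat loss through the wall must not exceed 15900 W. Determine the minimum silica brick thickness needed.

L ≈ 418 mm

Using the resistance-network approach (series):
R_insulating firebrick = L/(kA) = 0.135/(0.232×13.4) = 0.04343 K/W
Sum of the known resistances R_other = 0.04343 K/W
Required total resistance R_tot = ΔT/Q_allow = 1107/15900 = 0.06962 K/W
R_silica brick = R_tot − R_other = 0.0262 K/W
L = R·k·A = 0.0262×1.19×13.4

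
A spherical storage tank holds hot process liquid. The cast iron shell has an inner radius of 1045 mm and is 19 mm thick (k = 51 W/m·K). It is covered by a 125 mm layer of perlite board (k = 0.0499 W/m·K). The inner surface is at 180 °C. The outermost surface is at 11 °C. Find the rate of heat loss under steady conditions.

Q ≈ 1070 W

Spherical conduction: R = (1/r_in − 1/r_out)/(4πk) per layer; series-sum.
R_cast iron shell = (1/1.045 − 1/1.064)/(4π×51) = 2.666×10^-5 K/W
R_perlite board = (1/1.064 − 1/1.189)/(4π×0.0499) = 0.1576 K/W
R_total = 0.1576 K/W
Q = ΔT/R_total = 169/0.1576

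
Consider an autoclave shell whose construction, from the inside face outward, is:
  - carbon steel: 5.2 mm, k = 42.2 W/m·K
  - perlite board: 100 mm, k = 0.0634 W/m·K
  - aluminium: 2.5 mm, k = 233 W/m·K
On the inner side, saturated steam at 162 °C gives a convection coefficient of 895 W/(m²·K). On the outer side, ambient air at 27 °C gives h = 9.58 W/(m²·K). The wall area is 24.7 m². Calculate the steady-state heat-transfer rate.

Q ≈ 1980 W

Thermal resistances in series:
R_inner film = 1/(h_i·A) = 1/(895×24.7) = 4.524×10^-5 K/W
R_carbon steel = L/(kA) = 0.0052/(42.2×24.7) = 4.989×10^-6 K/W
R_perlite board = L/(kA) = 0.1/(0.0634×24.7) = 0.06386 K/W
R_aluminium = L/(kA) = 0.0025/(233×24.7) = 4.344×10^-7 K/W
R_outer film = 1/(h_o·A) = 1/(9.58×24.7) = 0.004226 K/W
R_total = 0.06813 K/W
Q = ΔT / R_total = 135 / 0.06813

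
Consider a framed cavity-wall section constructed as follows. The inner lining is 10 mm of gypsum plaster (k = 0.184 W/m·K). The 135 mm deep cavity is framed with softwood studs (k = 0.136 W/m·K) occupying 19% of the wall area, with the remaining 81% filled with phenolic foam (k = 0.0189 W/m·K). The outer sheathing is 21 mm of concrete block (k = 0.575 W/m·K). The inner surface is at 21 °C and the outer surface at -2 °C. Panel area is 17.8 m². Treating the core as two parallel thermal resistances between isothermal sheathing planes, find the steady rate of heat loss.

Q ≈ 121 W

Sheathing layers in series; stud and cavity paths in parallel between them.
R_inner = 0.01/(0.184×17.8) = 0.003053 K/W
R_stud  = 0.135/(0.136×0.19×17.8) = 0.2935 K/W
R_cav   = 0.135/(0.0189×0.81×17.8) = 0.4954 K/W
1/R_core = 1/R_stud + 1/R_cav → R_core = 0.1843 K/W
R_outer = 0.021/(0.575×17.8) = 0.002052 K/W
R_total = 0.1894 K/W
Q = ΔT/R_total = 23/0.1894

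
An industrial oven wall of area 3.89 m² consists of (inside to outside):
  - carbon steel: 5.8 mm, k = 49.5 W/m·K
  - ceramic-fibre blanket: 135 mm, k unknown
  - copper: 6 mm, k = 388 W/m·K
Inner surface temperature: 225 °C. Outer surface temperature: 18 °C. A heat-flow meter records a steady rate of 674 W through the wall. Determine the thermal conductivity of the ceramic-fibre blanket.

k ≈ 0.113 W/(m·K)

Treating each layer as a thermal resistance in series:
R_carbon steel = L/(kA) = 0.0058/(49.5×3.89) = 3.012×10^-5 K/W
R_copper = L/(kA) = 0.006/(388×3.89) = 3.975×10^-6 K/W
Sum of known resistances R_other = 3.41×10^-5 K/W
Total R = ΔT/Q = 207/674 = 0.3071 K/W
R_ceramic-fibre blanket = R_total − R_other = 0.3071 K/W
k = L/(R·A) = 0.135/(0.3071×3.89)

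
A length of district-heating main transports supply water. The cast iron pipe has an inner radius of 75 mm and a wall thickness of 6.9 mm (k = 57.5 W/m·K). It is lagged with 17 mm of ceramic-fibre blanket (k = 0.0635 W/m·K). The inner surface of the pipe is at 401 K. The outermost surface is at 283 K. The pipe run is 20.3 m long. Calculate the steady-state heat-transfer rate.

Q ≈ 5060 W

Per-layer cylindrical resistances, series-summed:
R_cast iron pipe wall = ln(81.9/75)/(2π×57.5×20.3) = 1.2×10^-5 K/W
R_ceramic-fibre blanket = ln(98.9/81.9)/(2π×0.0635×20.3) = 0.02329 K/W
R_total = 0.0233 K/W
Q = ΔT/R_total = 118/0.0233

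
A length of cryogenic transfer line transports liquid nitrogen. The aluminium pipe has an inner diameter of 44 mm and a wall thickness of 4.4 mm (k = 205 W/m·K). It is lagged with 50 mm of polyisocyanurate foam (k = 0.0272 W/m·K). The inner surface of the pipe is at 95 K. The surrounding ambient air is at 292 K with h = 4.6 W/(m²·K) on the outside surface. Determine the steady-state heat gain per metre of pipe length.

Cylindrical conduction, so R = ln(r₂/r₁)/(2πkL) per layer, in series:
R_aluminium pipe wall = ln(26.4/22)/(2π×205×1) = 1.415×10^-4 K/W
R_polyisocyanurate foam = ln(76.4/26.4)/(2π×0.0272×1) = 6.218 K/W
R_outer film = 1/(h_o·2πr_oL) = 1/(4.6×2π×0.0764×1) = 0.4529 K/W
R_total = 6.671 K/W
Q = ΔT/R_total = 197/6.671

q′ ≈ 29.5 W/m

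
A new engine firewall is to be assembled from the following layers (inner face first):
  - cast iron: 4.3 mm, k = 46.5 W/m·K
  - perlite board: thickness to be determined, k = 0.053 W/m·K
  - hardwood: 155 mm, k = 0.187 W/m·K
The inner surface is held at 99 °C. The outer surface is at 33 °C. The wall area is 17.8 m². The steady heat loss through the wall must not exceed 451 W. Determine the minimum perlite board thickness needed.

Thermal resistances in series:
R_cast iron = L/(kA) = 0.0043/(46.5×17.8) = 5.195×10^-6 K/W
R_hardwood = L/(kA) = 0.155/(0.187×17.8) = 0.04657 K/W
Sum of the known resistances R_other = 0.04657 K/W
Required total resistance R_tot = ΔT/Q_allow = 66/451 = 0.1463 K/W
R_perlite board = R_tot − R_other = 0.09977 K/W
L = R·k·A = 0.09977×0.053×17.8

L ≈ 94.1 mm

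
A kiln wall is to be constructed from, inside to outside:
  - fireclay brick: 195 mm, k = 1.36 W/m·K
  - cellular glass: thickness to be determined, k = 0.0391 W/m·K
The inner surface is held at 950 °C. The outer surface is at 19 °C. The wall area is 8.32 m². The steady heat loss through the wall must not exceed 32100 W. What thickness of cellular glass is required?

L ≈ 3.83 mm

Series thermal resistances:
R_fireclay brick = L/(kA) = 0.195/(1.36×8.32) = 0.01723 K/W
Sum of the known resistances R_other = 0.01723 K/W
Required total resistance R_tot = ΔT/Q_allow = 931/32100 = 0.029 K/W
R_cellular glass = R_tot − R_other = 0.01177 K/W
L = R·k·A = 0.01177×0.0391×8.32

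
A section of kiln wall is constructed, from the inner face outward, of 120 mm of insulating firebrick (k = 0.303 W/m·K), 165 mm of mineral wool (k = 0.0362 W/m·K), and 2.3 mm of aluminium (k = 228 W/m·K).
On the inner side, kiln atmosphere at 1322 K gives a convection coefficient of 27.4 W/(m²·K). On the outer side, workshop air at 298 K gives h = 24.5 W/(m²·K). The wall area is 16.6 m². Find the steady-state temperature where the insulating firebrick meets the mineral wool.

T ≈ 1230 K

Treating each layer as a thermal resistance in series:
R_inner film = 1/(h_i·A) = 1/(27.4×16.6) = 0.002199 K/W
R_insulating firebrick = L/(kA) = 0.12/(0.303×16.6) = 0.02386 K/W
R_mineral wool = L/(kA) = 0.165/(0.0362×16.6) = 0.2746 K/W
R_aluminium = L/(kA) = 0.0023/(228×16.6) = 6.077×10^-7 K/W
R_outer film = 1/(h_o·A) = 1/(24.5×16.6) = 0.002459 K/W
R_total = 0.3031 K/W;  Q = ΔT/R_total = 1024/0.3031 = 3378 W
T_interface = T_inner − Q·ΣR(inner→interface) = 1322 − 3380×0.02606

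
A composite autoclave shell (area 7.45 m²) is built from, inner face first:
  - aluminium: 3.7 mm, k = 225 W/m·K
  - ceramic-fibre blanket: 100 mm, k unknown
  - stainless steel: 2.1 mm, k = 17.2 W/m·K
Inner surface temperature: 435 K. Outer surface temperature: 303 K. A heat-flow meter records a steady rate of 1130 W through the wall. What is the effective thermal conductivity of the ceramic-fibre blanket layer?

Series thermal resistances:
R_aluminium = L/(kA) = 0.0037/(225×7.45) = 2.207×10^-6 K/W
R_stainless steel = L/(kA) = 0.0021/(17.2×7.45) = 1.639×10^-5 K/W
Sum of known resistances R_other = 1.86×10^-5 K/W
Total R = ΔT/Q = 132/1130 = 0.1168 K/W
R_ceramic-fibre blanket = R_total − R_other = 0.1168 K/W
k = L/(R·A) = 0.1/(0.1168×7.45)

k ≈ 0.115 W/(m·K)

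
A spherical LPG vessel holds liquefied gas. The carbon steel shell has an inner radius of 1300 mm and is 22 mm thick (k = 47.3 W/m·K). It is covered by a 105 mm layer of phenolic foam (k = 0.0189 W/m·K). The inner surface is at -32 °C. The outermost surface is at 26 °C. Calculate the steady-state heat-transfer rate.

Radial (spherical) resistances in series:
R_carbon steel shell = (1/1.3 − 1/1.322)/(4π×47.3) = 2.154×10^-5 K/W
R_phenolic foam = (1/1.322 − 1/1.427)/(4π×0.0189) = 0.2343 K/W
R_total = 0.2344 K/W
Q = ΔT/R_total = 58/0.2344

Q ≈ 247 W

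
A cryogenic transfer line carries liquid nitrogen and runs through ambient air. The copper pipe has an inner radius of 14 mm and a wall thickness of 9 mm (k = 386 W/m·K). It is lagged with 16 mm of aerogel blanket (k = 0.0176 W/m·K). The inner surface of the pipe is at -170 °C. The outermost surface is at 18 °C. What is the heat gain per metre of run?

q′ ≈ 39.4 W/m

Treating each annulus and film as a series resistance:
R_copper pipe wall = ln(23/14)/(2π×386×1) = 2.047×10^-4 K/W
R_aerogel blanket = ln(39/23)/(2π×0.0176×1) = 4.775 K/W
R_total = 4.775 K/W
Q = ΔT/R_total = 188/4.775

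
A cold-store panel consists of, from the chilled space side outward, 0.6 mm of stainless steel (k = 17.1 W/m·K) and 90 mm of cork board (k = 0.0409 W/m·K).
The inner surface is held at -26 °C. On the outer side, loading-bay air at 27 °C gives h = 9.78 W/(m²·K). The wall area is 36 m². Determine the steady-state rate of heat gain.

Q ≈ 829 W

Model the wall as resistances in series:
R_stainless steel = L/(kA) = 0.0006/(17.1×36) = 9.747×10^-7 K/W
R_cork board = L/(kA) = 0.09/(0.0409×36) = 0.06112 K/W
R_outer film = 1/(h_o·A) = 1/(9.78×36) = 0.00284 K/W
R_total = 0.06397 K/W
Q = ΔT / R_total = 53 / 0.06397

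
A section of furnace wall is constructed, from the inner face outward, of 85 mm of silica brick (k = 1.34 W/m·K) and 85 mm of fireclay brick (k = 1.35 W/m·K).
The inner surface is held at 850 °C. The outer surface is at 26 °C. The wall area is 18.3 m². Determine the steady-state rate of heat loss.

Treating each layer as a thermal resistance in series:
R_silica brick = L/(kA) = 0.085/(1.34×18.3) = 0.003466 K/W
R_fireclay brick = L/(kA) = 0.085/(1.35×18.3) = 0.003441 K/W
R_total = 0.006907 K/W
Q = ΔT / R_total = 824 / 0.006907

Q ≈ 119000 W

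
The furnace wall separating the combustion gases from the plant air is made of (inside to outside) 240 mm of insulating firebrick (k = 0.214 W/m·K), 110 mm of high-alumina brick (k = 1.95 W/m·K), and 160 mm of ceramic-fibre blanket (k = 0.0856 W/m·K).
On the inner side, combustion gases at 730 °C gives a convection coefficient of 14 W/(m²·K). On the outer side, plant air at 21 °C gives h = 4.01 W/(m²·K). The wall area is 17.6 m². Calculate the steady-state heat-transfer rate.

Q ≈ 3710 W

Thermal resistances in series:
R_inner film = 1/(h_i·A) = 1/(14×17.6) = 0.004058 K/W
R_insulating firebrick = L/(kA) = 0.24/(0.214×17.6) = 0.06372 K/W
R_high-alumina brick = L/(kA) = 0.11/(1.95×17.6) = 0.003205 K/W
R_ceramic-fibre blanket = L/(kA) = 0.16/(0.0856×17.6) = 0.1062 K/W
R_outer film = 1/(h_o·A) = 1/(4.01×17.6) = 0.01417 K/W
R_total = 0.1914 K/W
Q = ΔT / R_total = 709 / 0.1914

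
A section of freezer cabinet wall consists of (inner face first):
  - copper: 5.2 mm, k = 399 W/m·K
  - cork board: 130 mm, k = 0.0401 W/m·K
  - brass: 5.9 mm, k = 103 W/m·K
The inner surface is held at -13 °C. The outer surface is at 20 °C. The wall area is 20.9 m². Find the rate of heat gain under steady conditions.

Series thermal resistances:
R_copper = L/(kA) = 0.0052/(399×20.9) = 6.236×10^-7 K/W
R_cork board = L/(kA) = 0.13/(0.0401×20.9) = 0.1551 K/W
R_brass = L/(kA) = 0.0059/(103×20.9) = 2.741×10^-6 K/W
R_total = 0.1551 K/W
Q = ΔT / R_total = 33 / 0.1551

Q ≈ 213 W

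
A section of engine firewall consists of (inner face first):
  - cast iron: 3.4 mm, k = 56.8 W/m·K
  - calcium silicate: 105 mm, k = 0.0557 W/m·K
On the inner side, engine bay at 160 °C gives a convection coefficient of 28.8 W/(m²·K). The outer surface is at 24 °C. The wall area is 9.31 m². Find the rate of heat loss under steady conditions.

Q ≈ 659 W

Model the wall as resistances in series:
R_inner film = 1/(h_i·A) = 1/(28.8×9.31) = 0.00373 K/W
R_cast iron = L/(kA) = 0.0034/(56.8×9.31) = 6.43×10^-6 K/W
R_calcium silicate = L/(kA) = 0.105/(0.0557×9.31) = 0.2025 K/W
R_total = 0.2062 K/W
Q = ΔT / R_total = 136 / 0.2062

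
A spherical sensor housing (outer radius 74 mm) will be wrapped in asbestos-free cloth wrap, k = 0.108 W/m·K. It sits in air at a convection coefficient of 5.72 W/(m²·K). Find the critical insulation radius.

For a sphere r_cr = 2k/h = 2×0.108/5.72
r_cr = 37.8 mm; since the bare radius (74 mm) is above r_cr, any added insulation will reduce heat loss.

r_cr ≈ 37.8 mm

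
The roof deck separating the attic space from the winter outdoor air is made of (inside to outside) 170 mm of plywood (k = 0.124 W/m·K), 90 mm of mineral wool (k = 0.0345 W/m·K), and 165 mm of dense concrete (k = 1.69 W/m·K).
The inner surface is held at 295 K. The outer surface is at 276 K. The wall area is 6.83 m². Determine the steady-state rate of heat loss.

Thermal resistances in series:
R_plywood = L/(kA) = 0.17/(0.124×6.83) = 0.2007 K/W
R_mineral wool = L/(kA) = 0.09/(0.0345×6.83) = 0.3819 K/W
R_dense concrete = L/(kA) = 0.165/(1.69×6.83) = 0.01429 K/W
R_total = 0.597 K/W
Q = ΔT / R_total = 19 / 0.597

Q ≈ 31.8 W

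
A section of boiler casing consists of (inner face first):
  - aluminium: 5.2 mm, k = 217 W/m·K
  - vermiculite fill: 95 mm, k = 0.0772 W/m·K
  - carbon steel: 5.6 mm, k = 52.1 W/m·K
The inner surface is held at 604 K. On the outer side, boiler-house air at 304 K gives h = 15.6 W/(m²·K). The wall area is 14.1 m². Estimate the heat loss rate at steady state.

Q ≈ 3270 W

Using the resistance-network approach (series):
R_aluminium = L/(kA) = 0.0052/(217×14.1) = 1.7×10^-6 K/W
R_vermiculite fill = L/(kA) = 0.095/(0.0772×14.1) = 0.08727 K/W
R_carbon steel = L/(kA) = 0.0056/(52.1×14.1) = 7.623×10^-6 K/W
R_outer film = 1/(h_o·A) = 1/(15.6×14.1) = 0.004546 K/W
R_total = 0.09183 K/W
Q = ΔT / R_total = 300 / 0.09183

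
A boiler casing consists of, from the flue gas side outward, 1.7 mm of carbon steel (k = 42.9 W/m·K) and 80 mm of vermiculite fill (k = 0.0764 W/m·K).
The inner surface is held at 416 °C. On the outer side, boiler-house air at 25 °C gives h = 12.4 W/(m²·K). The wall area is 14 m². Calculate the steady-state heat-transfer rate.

Q ≈ 4850 W

Thermal resistances in series:
R_carbon steel = L/(kA) = 0.0017/(42.9×14) = 2.831×10^-6 K/W
R_vermiculite fill = L/(kA) = 0.08/(0.0764×14) = 0.07479 K/W
R_outer film = 1/(h_o·A) = 1/(12.4×14) = 0.00576 K/W
R_total = 0.08056 K/W
Q = ΔT / R_total = 391 / 0.08056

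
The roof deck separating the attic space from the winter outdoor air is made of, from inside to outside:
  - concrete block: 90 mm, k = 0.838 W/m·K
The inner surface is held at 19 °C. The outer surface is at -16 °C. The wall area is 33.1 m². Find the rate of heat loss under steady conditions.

Using the resistance-network approach (series):
R_concrete block = L/(kA) = 0.09/(0.838×33.1) = 0.003245 K/W
R_total = 0.003245 K/W
Q = ΔT / R_total = 35 / 0.003245

Q ≈ 10800 W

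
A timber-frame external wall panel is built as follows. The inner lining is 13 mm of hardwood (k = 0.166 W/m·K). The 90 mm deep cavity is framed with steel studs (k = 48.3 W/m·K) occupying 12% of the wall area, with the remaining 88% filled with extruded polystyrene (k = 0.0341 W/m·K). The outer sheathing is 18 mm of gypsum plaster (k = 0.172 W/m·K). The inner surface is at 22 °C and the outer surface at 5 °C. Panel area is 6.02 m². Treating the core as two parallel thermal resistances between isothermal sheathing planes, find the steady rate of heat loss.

Q ≈ 516 W

Sheathing layers in series; stud and cavity paths in parallel between them.
R_inner = 0.013/(0.166×6.02) = 0.01301 K/W
R_stud  = 0.09/(48.3×0.12×6.02) = 0.002579 K/W
R_cav   = 0.09/(0.0341×0.88×6.02) = 0.4982 K/W
1/R_core = 1/R_stud + 1/R_cav → R_core = 0.002566 K/W
R_outer = 0.018/(0.172×6.02) = 0.01738 K/W
R_total = 0.03296 K/W
Q = ΔT/R_total = 17/0.03296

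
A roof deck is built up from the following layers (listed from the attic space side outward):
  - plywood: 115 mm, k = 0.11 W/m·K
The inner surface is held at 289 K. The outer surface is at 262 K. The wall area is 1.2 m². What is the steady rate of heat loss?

Q ≈ 31 W

Thermal resistances in series:
R_plywood = L/(kA) = 0.115/(0.11×1.2) = 0.8712 K/W
R_total = 0.8712 K/W
Q = ΔT / R_total = 27 / 0.8712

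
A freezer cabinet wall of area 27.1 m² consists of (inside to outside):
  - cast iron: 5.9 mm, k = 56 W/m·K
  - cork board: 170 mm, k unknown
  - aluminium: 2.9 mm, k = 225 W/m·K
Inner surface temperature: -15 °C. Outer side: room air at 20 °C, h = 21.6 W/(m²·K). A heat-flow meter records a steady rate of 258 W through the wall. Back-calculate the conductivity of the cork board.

Model the wall as resistances in series:
R_cast iron = L/(kA) = 0.0059/(56×27.1) = 3.888×10^-6 K/W
R_aluminium = L/(kA) = 0.0029/(225×27.1) = 4.756×10^-7 K/W
R_outer film = 1/(h_o·A) = 1/(21.6×27.1) = 0.001708 K/W
Sum of known resistances R_other = 0.001713 K/W
Total R = ΔT/Q = 35/258 = 0.1357 K/W
R_cork board = R_total − R_other = 0.1339 K/W
k = L/(R·A) = 0.17/(0.1339×27.1)

k ≈ 0.0468 W/(m·K)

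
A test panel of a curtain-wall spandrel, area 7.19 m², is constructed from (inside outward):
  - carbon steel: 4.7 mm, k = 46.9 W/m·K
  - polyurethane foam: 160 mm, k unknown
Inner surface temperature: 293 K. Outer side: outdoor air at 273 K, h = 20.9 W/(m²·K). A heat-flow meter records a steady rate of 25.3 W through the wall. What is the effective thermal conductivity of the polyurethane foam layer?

Treating each layer as a thermal resistance in series:
R_carbon steel = L/(kA) = 0.0047/(46.9×7.19) = 1.394×10^-5 K/W
R_outer film = 1/(h_o·A) = 1/(20.9×7.19) = 0.006655 K/W
Sum of known resistances R_other = 0.006669 K/W
Total R = ΔT/Q = 20/25.3 = 0.7905 K/W
R_polyurethane foam = R_total − R_other = 0.7838 K/W
k = L/(R·A) = 0.16/(0.7838×7.19)

k ≈ 0.0284 W/(m·K)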